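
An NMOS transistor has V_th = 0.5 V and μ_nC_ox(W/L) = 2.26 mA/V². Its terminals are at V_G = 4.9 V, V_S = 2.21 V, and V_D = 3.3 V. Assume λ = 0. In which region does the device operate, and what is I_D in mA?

V_GS = V_G − V_S = 4.9 − 2.21 = 2.69 V; V_DS = V_D − V_S = 3.3 − 2.21 = 1.09 V.
V_ov = V_GS − V_th = 2.69 − 0.5 = 2.19 V.
Since V_DS = 1.09 V < V_ov = 2.19 V, the device is in the triode region.
I_D = k_n [V_ov · V_DS − ½ V_DS²] = 2.26 × [2.19 × 1.09 − 0.5 × 1.09²] = 4.05 mA.

Triode; I_D = 4.05 mA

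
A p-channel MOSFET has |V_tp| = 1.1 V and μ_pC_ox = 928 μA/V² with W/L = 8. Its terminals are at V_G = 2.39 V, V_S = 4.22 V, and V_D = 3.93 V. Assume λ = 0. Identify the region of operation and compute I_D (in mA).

V_SG = V_S − V_G = 4.22 − 2.39 = 1.83 V; V_SD = V_S − V_D = 4.22 − 3.93 = 0.29 V.
k_p = μ_pC_ox · (W/L) = 7.424 mA/V².
V_ov = V_SG − |V_tp| = 1.83 − 1.1 = 0.73 V.
Since V_SD = 0.29 V < V_ov = 0.73 V, the device is in the triode region.
I_D = k_p [V_ov · V_SD − ½ V_SD²] = 7.424 × [0.73 × 0.29 − 0.5 × 0.29²] = 1.26 mA.

Triode; I_D = 1.26 mA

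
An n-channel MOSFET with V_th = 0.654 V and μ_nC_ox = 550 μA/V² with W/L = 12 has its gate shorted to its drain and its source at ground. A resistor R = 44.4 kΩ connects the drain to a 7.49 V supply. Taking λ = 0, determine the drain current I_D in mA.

I_D = 0.149 mA

With gate tied to drain, V_GS = V_DS ≥ V_GS − V_th, so the device is in saturation.
k_n = μ_nC_ox · (W/L) = 6.6 mA/V².
KCL at the drain: ½ k_n (V_GS − V_th)² = (V_DD − V_GS)/R.
Let x = V_GS − 0.654. Then 147 x² + x − 6.836 = 0, giving x = 0.213 V (positive root), so V_GS = 0.867 V.
I_D = (V_DD − V_GS)/R = (7.49 − 0.867) / 44.4 = 0.149 mA.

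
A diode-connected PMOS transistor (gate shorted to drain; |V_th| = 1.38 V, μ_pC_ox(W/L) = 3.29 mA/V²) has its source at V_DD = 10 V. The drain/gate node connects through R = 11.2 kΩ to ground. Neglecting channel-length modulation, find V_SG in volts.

With gate tied to drain, V_SG = V_SD ≥ V_SG − |V_th|, so the device is in saturation.
KCL at the drain: ½ k_p (V_SG − |V_th|)² = (V_DD − V_SG)/R.
Let x = V_SG − 1.38. Then 18.4 x² + x − 8.62 = 0, giving x = 0.657 V (positive root), so V_SG = 2.04 V.
I_D = (V_DD − V_SG)/R = (10 − 2.04) / 11.2 = 0.711 mA.

V_SG = 2.04 V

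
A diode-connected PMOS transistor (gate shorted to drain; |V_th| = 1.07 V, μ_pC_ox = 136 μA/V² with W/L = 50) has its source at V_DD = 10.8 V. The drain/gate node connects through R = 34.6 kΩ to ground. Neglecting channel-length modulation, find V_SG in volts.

With gate tied to drain, V_SG = V_SD ≥ V_SG − |V_th|, so the device is in saturation.
k_p = μ_pC_ox · (W/L) = 6.8 mA/V².
KCL at the drain: ½ k_p (V_SG − |V_th|)² = (V_DD − V_SG)/R.
Let x = V_SG − 1.07. Then 118 x² + x − 9.73 = 0, giving x = 0.283 V (positive root), so V_SG = 1.35 V.
I_D = (V_DD − V_SG)/R = (10.8 − 1.35) / 34.6 = 0.273 mA.

V_SG = 1.35 V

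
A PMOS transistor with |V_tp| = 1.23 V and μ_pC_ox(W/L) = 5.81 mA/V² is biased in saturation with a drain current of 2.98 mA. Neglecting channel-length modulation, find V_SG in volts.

V_SG = 2.24 V

In saturation I_D = ½ k_p (V_SG − |V_tp|)², so V_SG − |V_tp| = √(2 I_D / k_p) = √(2 × 2.98 / 5.81) = 1.01 V.
V_SG = 1.23 + 1.01 = 2.24 V.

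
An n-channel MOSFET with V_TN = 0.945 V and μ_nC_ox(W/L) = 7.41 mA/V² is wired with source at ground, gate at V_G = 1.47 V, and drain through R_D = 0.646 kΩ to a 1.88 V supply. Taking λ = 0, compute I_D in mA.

I_D = 1.02 mA

V_GS = V_G = 1.47 V, so V_ov = 1.47 − 0.945 = 0.525 V.
Assume saturation: I_D = ½ k_n V_ov² = 0.5 × 7.41 × 0.525² = 1.02 mA, giving V_DS = V_DD − I_D R_D = 1.88 − 1.02 × 0.646 = 1.22 V.
V_DS = 1.22 V ≥ V_ov = 0.525 V, confirming saturation.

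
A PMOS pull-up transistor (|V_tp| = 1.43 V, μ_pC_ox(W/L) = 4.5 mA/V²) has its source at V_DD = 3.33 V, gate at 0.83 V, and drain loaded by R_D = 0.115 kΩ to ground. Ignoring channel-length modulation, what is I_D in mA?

I_D = 2.58 mA

V_SG = V_DD − V_G = 3.33 − 0.83 = 2.5 V, so V_ov = 2.5 − 1.43 = 1.07 V.
Assume saturation: I_D = ½ k_p V_ov² = 0.5 × 4.5 × 1.07² = 2.58 mA, giving V_SD = V_DD − I_D R_D = 3.33 − 2.58 × 0.115 = 3.03 V.
V_SD = 3.03 V ≥ V_ov = 1.07 V, confirming saturation.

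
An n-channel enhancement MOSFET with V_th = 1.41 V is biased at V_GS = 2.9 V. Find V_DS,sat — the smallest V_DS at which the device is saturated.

The boundary between triode and saturation is V_DS = V_GS − V_th = V_ov.
V_ov = 2.9 − 1.41 = 1.49 V.

V_DS,sat = 1.49 V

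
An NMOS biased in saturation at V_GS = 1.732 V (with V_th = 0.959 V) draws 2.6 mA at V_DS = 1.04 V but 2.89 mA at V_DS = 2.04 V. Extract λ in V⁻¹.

λ = 0.126 V⁻¹

With V_GS fixed, I_D ∝ (1 + λ V_DS) in saturation, so I_D2/I_D1 = (1 + λ V_DS2)/(1 + λ V_DS1).
2.89/2.6 = 1.112 = (1 + 2.04 λ)/(1 + 1.04 λ).
Solving: λ (I_D1 V_DS2 − I_D2 V_DS1) = I_D2 − I_D1, so λ = (2.89 − 2.6) / (2.6 × 2.04 − 2.89 × 1.04) = 0.29 / 2.3 = 0.126 V⁻¹.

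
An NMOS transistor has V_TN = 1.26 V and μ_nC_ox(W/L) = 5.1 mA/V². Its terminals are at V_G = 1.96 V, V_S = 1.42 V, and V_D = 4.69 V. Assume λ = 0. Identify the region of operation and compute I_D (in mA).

Cutoff; I_D = 0 mA

V_GS = V_G − V_S = 1.96 − 1.42 = 0.54 V; V_DS = V_D − V_S = 4.69 − 1.42 = 3.27 V.
V_GS = 0.54 V < V_TN = 1.26 V, so the transistor is in cutoff.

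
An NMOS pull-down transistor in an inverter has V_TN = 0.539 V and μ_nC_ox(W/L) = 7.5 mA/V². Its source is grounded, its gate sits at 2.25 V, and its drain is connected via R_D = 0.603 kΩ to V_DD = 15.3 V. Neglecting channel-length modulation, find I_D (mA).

V_GS = V_G = 2.25 V, so V_ov = 2.25 − 0.539 = 1.71 V.
Assume saturation: I_D = ½ k_n V_ov² = 0.5 × 7.5 × 1.71² = 11 mA, giving V_DS = V_DD − I_D R_D = 15.3 − 11 × 0.603 = 8.68 V.
V_DS = 8.68 V ≥ V_ov = 1.71 V, confirming saturation.

I_D = 11.0 mA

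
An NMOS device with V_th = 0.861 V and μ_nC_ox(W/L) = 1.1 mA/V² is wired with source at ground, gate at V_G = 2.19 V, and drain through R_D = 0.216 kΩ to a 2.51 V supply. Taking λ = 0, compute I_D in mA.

I_D = 0.971 mA

V_GS = V_G = 2.19 V, so V_ov = 2.19 − 0.861 = 1.33 V.
Assume saturation: I_D = ½ k_n V_ov² = 0.5 × 1.1 × 1.33² = 0.971 mA, giving V_DS = V_DD − I_D R_D = 2.51 − 0.971 × 0.216 = 2.3 V.
V_DS = 2.3 V ≥ V_ov = 1.33 V, confirming saturation.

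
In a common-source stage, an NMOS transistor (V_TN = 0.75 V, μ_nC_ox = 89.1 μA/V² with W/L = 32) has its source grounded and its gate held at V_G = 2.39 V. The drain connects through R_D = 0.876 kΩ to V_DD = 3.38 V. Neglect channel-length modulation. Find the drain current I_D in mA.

V_GS = V_G = 2.39 V, so V_ov = 2.39 − 0.75 = 1.64 V.
k_n = μ_nC_ox · (W/L) = 2.851 mA/V².
Assume saturation: I_D = ½ k_n V_ov² = 0.5 × 2.851 × 1.64² = 3.83 mA, giving V_DS = V_DD − I_D R_D = 3.38 − 3.83 × 0.876 = 0.0212 V.
But 0.0212 V < V_ov = 1.64 V, so the device is actually in triode.
In triode I_D = k_n[V_ov V_DS − ½ V_DS²] and I_D = (V_DD − V_DS)/R_D. Equating: 1.25 V_DS² − 5.096 V_DS + 3.38 = 0, giving V_DS = 0.833 V (the root below V_ov).
I_D = (3.38 − 0.833) / 0.876 = 2.91 mA.

I_D = 2.91 mA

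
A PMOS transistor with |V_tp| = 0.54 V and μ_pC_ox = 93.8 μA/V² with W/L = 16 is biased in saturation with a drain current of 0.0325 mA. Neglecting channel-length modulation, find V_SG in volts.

V_SG = 0.748 V

k_p = μ_pC_ox · (W/L) = 1.501 mA/V².
In saturation I_D = ½ k_p (V_SG − |V_tp|)², so V_SG − |V_tp| = √(2 I_D / k_p) = √(2 × 0.0325 / 1.501) = 0.208 V.
V_SG = 0.54 + 0.208 = 0.748 V.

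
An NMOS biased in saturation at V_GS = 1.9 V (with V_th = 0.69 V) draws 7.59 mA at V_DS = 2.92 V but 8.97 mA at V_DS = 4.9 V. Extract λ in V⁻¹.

With V_GS fixed, I_D ∝ (1 + λ V_DS) in saturation, so I_D2/I_D1 = (1 + λ V_DS2)/(1 + λ V_DS1).
8.97/7.59 = 1.182 = (1 + 4.9 λ)/(1 + 2.92 λ).
Solving: λ (I_D1 V_DS2 − I_D2 V_DS1) = I_D2 − I_D1, so λ = (8.97 − 7.59) / (7.59 × 4.9 − 8.97 × 2.92) = 1.38 / 11 = 0.125 V⁻¹.

λ = 0.125 V⁻¹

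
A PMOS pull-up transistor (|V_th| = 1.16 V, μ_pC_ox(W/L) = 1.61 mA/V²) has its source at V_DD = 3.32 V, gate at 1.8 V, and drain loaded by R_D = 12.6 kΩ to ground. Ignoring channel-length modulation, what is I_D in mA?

V_SG = V_DD − V_G = 3.32 − 1.8 = 1.52 V, so V_ov = 1.52 − 1.16 = 0.36 V.
Assume saturation: I_D = ½ k_p V_ov² = 0.5 × 1.61 × 0.36² = 0.104 mA, giving V_SD = V_DD − I_D R_D = 3.32 − 0.104 × 12.6 = 2.01 V.
V_SD = 2.01 V ≥ V_ov = 0.36 V, confirming saturation.

I_D = 0.104 mA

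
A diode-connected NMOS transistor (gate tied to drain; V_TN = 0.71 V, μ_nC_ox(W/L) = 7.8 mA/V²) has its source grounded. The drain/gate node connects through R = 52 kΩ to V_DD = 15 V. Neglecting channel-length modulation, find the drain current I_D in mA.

I_D = 0.270 mA

With gate tied to drain, V_GS = V_DS ≥ V_GS − V_TN, so the device is in saturation.
KCL at the drain: ½ k_n (V_GS − V_TN)² = (V_DD − V_GS)/R.
Let x = V_GS − 0.71. Then 203 x² + x − 14.29 = 0, giving x = 0.263 V (positive root), so V_GS = 0.973 V.
I_D = (V_DD − V_GS)/R = (15 − 0.973) / 52 = 0.27 mA.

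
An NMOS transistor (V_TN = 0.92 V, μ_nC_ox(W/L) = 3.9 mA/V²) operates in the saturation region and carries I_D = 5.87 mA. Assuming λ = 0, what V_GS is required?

In saturation I_D = ½ k_n (V_GS − V_TN)², so V_GS − V_TN = √(2 I_D / k_n) = √(2 × 5.87 / 3.9) = 1.74 V.
V_GS = 0.92 + 1.74 = 2.66 V.

V_GS = 2.66 V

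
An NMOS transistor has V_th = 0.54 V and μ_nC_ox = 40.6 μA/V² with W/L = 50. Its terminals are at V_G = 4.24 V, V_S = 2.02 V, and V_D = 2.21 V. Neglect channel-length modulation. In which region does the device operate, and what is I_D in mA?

Triode; I_D = 0.611 mA

V_GS = V_G − V_S = 4.24 − 2.02 = 2.22 V; V_DS = V_D − V_S = 2.21 − 2.02 = 0.19 V.
k_n = μ_nC_ox · (W/L) = 2.03 mA/V².
V_ov = V_GS − V_th = 2.22 − 0.54 = 1.68 V.
Since V_DS = 0.19 V < V_ov = 1.68 V, the device is in the triode region.
I_D = k_n [V_ov · V_DS − ½ V_DS²] = 2.03 × [1.68 × 0.19 − 0.5 × 0.19²] = 0.611 mA.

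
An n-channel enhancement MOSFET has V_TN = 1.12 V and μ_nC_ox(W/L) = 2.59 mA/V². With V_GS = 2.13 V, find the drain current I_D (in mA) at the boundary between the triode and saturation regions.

At the boundary V_DS = V_ov = V_GS − V_TN = 2.13 − 1.12 = 1.01 V.
I_D = ½ k_n V_ov² = 0.5 × 2.59 × 1.01² = 1.32 mA.

I_D = 1.32 mA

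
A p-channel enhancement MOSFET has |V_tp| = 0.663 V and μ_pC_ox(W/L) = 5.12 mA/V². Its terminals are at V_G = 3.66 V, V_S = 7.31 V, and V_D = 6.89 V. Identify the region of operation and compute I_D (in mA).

Triode; I_D = 5.97 mA

V_SG = V_S − V_G = 7.31 − 3.66 = 3.65 V; V_SD = V_S − V_D = 7.31 − 6.89 = 0.42 V.
V_ov = V_SG − |V_tp| = 3.65 − 0.663 = 2.99 V.
Since V_SD = 0.42 V < V_ov = 2.99 V, the device is in the triode region.
I_D = k_p [V_ov · V_SD − ½ V_SD²] = 5.12 × [2.99 × 0.42 − 0.5 × 0.42²] = 5.97 mA.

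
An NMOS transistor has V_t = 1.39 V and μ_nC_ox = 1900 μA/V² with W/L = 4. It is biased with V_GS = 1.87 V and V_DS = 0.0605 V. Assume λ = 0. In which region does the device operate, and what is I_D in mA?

k_n = μ_nC_ox · (W/L) = 7.6 mA/V².
V_ov = V_GS − V_t = 1.87 − 1.39 = 0.48 V.
Since V_DS = 0.0605 V < V_ov = 0.48 V, the device is in the triode region.
I_D = k_n [V_ov · V_DS − ½ V_DS²] = 7.6 × [0.48 × 0.0605 − 0.5 × 0.0605²] = 0.207 mA.

Triode; I_D = 0.207 mA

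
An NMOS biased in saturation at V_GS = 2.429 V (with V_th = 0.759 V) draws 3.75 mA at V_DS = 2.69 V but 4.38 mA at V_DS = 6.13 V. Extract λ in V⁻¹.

λ = 0.0562 V⁻¹

With V_GS fixed, I_D ∝ (1 + λ V_DS) in saturation, so I_D2/I_D1 = (1 + λ V_DS2)/(1 + λ V_DS1).
4.38/3.75 = 1.168 = (1 + 6.13 λ)/(1 + 2.69 λ).
Solving: λ (I_D1 V_DS2 − I_D2 V_DS1) = I_D2 − I_D1, so λ = (4.38 − 3.75) / (3.75 × 6.13 − 4.38 × 2.69) = 0.63 / 11.2 = 0.0562 V⁻¹.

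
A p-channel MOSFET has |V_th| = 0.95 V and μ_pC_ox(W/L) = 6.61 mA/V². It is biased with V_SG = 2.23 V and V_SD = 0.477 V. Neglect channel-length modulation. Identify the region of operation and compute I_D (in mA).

V_ov = V_SG − |V_th| = 2.23 − 0.95 = 1.28 V.
Since V_SD = 0.477 V < V_ov = 1.28 V, the device is in the triode region.
I_D = k_p [V_ov · V_SD − ½ V_SD²] = 6.61 × [1.28 × 0.477 − 0.5 × 0.477²] = 3.28 mA.

Triode; I_D = 3.28 mA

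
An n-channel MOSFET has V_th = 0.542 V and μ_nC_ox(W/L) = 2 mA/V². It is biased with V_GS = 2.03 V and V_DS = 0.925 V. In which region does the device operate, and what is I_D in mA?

V_ov = V_GS − V_th = 2.03 − 0.542 = 1.49 V.
Since V_DS = 0.925 V < V_ov = 1.49 V, the device is in the triode region.
I_D = k_n [V_ov · V_DS − ½ V_DS²] = 2 × [1.49 × 0.925 − 0.5 × 0.925²] = 1.9 mA.

Triode; I_D = 1.90 mA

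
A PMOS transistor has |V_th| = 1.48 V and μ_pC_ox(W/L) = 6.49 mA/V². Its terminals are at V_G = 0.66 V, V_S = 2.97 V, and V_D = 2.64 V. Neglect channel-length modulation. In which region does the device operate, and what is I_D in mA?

Triode; I_D = 1.42 mA

V_SG = V_S − V_G = 2.97 − 0.66 = 2.31 V; V_SD = V_S − V_D = 2.97 − 2.64 = 0.33 V.
V_ov = V_SG − |V_th| = 2.31 − 1.48 = 0.83 V.
Since V_SD = 0.33 V < V_ov = 0.83 V, the device is in the triode region.
I_D = k_p [V_ov · V_SD − ½ V_SD²] = 6.49 × [0.83 × 0.33 − 0.5 × 0.33²] = 1.42 mA.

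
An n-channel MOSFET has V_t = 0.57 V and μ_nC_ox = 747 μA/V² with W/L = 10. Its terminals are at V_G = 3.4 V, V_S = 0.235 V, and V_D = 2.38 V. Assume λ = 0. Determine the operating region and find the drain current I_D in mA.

Triode; I_D = 24.4 mA

V_GS = V_G − V_S = 3.4 − 0.235 = 3.17 V; V_DS = V_D − V_S = 2.38 − 0.235 = 2.15 V.
k_n = μ_nC_ox · (W/L) = 7.47 mA/V².
V_ov = V_GS − V_t = 3.17 − 0.57 = 2.6 V.
Since V_DS = 2.15 V < V_ov = 2.6 V, the device is in the triode region.
I_D = k_n [V_ov · V_DS − ½ V_DS²] = 7.47 × [2.6 × 2.15 − 0.5 × 2.15²] = 24.4 mA.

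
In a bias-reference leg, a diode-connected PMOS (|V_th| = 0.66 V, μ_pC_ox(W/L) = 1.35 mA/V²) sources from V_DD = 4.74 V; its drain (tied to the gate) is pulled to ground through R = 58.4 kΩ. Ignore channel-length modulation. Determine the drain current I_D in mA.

I_D = 0.0646 mA

With gate tied to drain, V_SG = V_SD ≥ V_SG − |V_th|, so the device is in saturation.
KCL at the drain: ½ k_p (V_SG − |V_th|)² = (V_DD − V_SG)/R.
Let x = V_SG − 0.66. Then 39.4 x² + x − 4.08 = 0, giving x = 0.309 V (positive root), so V_SG = 0.969 V.
I_D = (V_DD − V_SG)/R = (4.74 − 0.969) / 58.4 = 0.0646 mA.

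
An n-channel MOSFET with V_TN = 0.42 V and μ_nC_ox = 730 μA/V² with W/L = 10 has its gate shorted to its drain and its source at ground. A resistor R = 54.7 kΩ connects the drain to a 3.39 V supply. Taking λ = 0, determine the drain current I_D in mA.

I_D = 0.0521 mA

With gate tied to drain, V_GS = V_DS ≥ V_GS − V_TN, so the device is in saturation.
k_n = μ_nC_ox · (W/L) = 7.3 mA/V².
KCL at the drain: ½ k_n (V_GS − V_TN)² = (V_DD − V_GS)/R.
Let x = V_GS − 0.42. Then 200 x² + x − 2.97 = 0, giving x = 0.119 V (positive root), so V_GS = 0.539 V.
I_D = (V_DD − V_GS)/R = (3.39 − 0.539) / 54.7 = 0.0521 mA.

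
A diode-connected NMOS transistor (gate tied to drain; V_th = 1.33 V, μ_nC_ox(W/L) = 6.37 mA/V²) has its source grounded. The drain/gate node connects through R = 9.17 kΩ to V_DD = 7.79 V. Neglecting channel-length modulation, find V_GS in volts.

V_GS = 1.78 V

With gate tied to drain, V_GS = V_DS ≥ V_GS − V_th, so the device is in saturation.
KCL at the drain: ½ k_n (V_GS − V_th)² = (V_DD − V_GS)/R.
Let x = V_GS − 1.33. Then 29.2 x² + x − 6.46 = 0, giving x = 0.453 V (positive root), so V_GS = 1.78 V.
I_D = (V_DD − V_GS)/R = (7.79 − 1.78) / 9.17 = 0.655 mA.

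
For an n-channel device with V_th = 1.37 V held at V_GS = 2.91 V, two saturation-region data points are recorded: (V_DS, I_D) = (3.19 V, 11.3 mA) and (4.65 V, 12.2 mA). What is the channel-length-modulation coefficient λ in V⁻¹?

λ = 0.0660 V⁻¹

With V_GS fixed, I_D ∝ (1 + λ V_DS) in saturation, so I_D2/I_D1 = (1 + λ V_DS2)/(1 + λ V_DS1).
12.2/11.3 = 1.08 = (1 + 4.65 λ)/(1 + 3.19 λ).
Solving: λ (I_D1 V_DS2 − I_D2 V_DS1) = I_D2 − I_D1, so λ = (12.2 − 11.3) / (11.3 × 4.65 − 12.2 × 3.19) = 0.9 / 13.6 = 0.066 V⁻¹.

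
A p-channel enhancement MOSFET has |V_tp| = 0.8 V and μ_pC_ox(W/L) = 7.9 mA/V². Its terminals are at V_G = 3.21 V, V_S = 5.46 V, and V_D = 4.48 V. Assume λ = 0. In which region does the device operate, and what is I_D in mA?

V_SG = V_S − V_G = 5.46 − 3.21 = 2.25 V; V_SD = V_S − V_D = 5.46 − 4.48 = 0.98 V.
V_ov = V_SG − |V_tp| = 2.25 − 0.8 = 1.45 V.
Since V_SD = 0.98 V < V_ov = 1.45 V, the device is in the triode region.
I_D = k_p [V_ov · V_SD − ½ V_SD²] = 7.9 × [1.45 × 0.98 − 0.5 × 0.98²] = 7.43 mA.

Triode; I_D = 7.43 mA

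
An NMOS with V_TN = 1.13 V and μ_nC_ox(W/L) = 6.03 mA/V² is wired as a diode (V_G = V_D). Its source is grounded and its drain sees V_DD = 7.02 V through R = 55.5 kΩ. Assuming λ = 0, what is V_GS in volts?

With gate tied to drain, V_GS = V_DS ≥ V_GS − V_TN, so the device is in saturation.
KCL at the drain: ½ k_n (V_GS − V_TN)² = (V_DD − V_GS)/R.
Let x = V_GS − 1.13. Then 167 x² + x − 5.89 = 0, giving x = 0.185 V (positive root), so V_GS = 1.31 V.
I_D = (V_DD − V_GS)/R = (7.02 − 1.31) / 55.5 = 0.103 mA.

V_GS = 1.31 V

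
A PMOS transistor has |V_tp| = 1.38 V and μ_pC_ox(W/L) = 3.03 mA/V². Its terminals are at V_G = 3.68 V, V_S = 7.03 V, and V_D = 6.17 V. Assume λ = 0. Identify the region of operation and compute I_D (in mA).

Triode; I_D = 4.01 mA

V_SG = V_S − V_G = 7.03 − 3.68 = 3.35 V; V_SD = V_S − V_D = 7.03 − 6.17 = 0.86 V.
V_ov = V_SG − |V_tp| = 3.35 − 1.38 = 1.97 V.
Since V_SD = 0.86 V < V_ov = 1.97 V, the device is in the triode region.
I_D = k_p [V_ov · V_SD − ½ V_SD²] = 3.03 × [1.97 × 0.86 − 0.5 × 0.86²] = 4.01 mA.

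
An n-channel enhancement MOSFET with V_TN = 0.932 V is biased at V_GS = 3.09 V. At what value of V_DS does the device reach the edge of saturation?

V_DS,sat = 2.16 V

The boundary between triode and saturation is V_DS = V_GS − V_TN = V_ov.
V_ov = 3.09 − 0.932 = 2.16 V.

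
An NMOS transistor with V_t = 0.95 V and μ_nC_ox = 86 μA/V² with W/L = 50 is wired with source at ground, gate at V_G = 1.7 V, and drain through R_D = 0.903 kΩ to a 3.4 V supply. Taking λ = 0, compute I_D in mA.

I_D = 1.21 mA

V_GS = V_G = 1.7 V, so V_ov = 1.7 − 0.95 = 0.75 V.
k_n = μ_nC_ox · (W/L) = 4.3 mA/V².
Assume saturation: I_D = ½ k_n V_ov² = 0.5 × 4.3 × 0.75² = 1.21 mA, giving V_DS = V_DD − I_D R_D = 3.4 − 1.21 × 0.903 = 2.31 V.
V_DS = 2.31 V ≥ V_ov = 0.75 V, confirming saturation.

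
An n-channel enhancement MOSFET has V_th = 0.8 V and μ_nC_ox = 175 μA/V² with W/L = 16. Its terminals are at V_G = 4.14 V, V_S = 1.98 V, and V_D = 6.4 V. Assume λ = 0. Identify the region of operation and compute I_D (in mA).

V_GS = V_G − V_S = 4.14 − 1.98 = 2.16 V; V_DS = V_D − V_S = 6.4 − 1.98 = 4.42 V.
k_n = μ_nC_ox · (W/L) = 2.8 mA/V².
V_ov = V_GS − V_th = 2.16 − 0.8 = 1.36 V.
Since V_DS = 4.42 V ≥ V_ov = 1.36 V, the device is in saturation.
I_D = ½ k_n V_ov² = 0.5 × 2.8 × 1.36² = 2.59 mA.

Saturation; I_D = 2.59 mA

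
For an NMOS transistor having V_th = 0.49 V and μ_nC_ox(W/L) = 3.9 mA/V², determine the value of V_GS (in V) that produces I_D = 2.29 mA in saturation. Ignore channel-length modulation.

V_GS = 1.57 V

In saturation I_D = ½ k_n (V_GS − V_th)², so V_GS − V_th = √(2 I_D / k_n) = √(2 × 2.29 / 3.9) = 1.08 V.
V_GS = 0.49 + 1.08 = 1.57 V.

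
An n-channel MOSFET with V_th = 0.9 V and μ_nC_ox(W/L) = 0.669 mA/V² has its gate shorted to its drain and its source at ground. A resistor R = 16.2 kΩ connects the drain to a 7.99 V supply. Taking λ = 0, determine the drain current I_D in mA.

I_D = 0.373 mA

With gate tied to drain, V_GS = V_DS ≥ V_GS − V_th, so the device is in saturation.
KCL at the drain: ½ k_n (V_GS − V_th)² = (V_DD − V_GS)/R.
Let x = V_GS − 0.9. Then 5.42 x² + x − 7.09 = 0, giving x = 1.06 V (positive root), so V_GS = 1.96 V.
I_D = (V_DD − V_GS)/R = (7.99 − 1.96) / 16.2 = 0.373 mA.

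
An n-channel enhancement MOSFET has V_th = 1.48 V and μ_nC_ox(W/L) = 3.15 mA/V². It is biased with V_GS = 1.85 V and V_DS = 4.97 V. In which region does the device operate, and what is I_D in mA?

Saturation; I_D = 0.216 mA

V_ov = V_GS − V_th = 1.85 − 1.48 = 0.37 V.
Since V_DS = 4.97 V ≥ V_ov = 0.37 V, the device is in saturation.
I_D = ½ k_n V_ov² = 0.5 × 3.15 × 0.37² = 0.216 mA.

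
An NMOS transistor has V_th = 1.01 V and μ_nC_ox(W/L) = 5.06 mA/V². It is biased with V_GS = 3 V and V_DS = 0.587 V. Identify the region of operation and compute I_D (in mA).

Triode; I_D = 5.04 mA

V_ov = V_GS − V_th = 3 − 1.01 = 1.99 V.
Since V_DS = 0.587 V < V_ov = 1.99 V, the device is in the triode region.
I_D = k_n [V_ov · V_DS − ½ V_DS²] = 5.06 × [1.99 × 0.587 − 0.5 × 0.587²] = 5.04 mA.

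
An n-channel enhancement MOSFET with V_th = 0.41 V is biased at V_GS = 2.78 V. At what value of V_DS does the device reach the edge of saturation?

The boundary between triode and saturation is V_DS = V_GS − V_th = V_ov.
V_ov = 2.78 − 0.41 = 2.37 V.

V_DS,sat = 2.37 V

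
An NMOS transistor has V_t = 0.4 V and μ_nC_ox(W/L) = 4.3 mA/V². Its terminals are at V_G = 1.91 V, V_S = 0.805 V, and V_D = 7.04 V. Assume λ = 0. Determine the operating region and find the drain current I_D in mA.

Saturation; I_D = 1.07 mA

V_GS = V_G − V_S = 1.91 − 0.805 = 1.1 V; V_DS = V_D − V_S = 7.04 − 0.805 = 6.24 V.
V_ov = V_GS − V_t = 1.1 − 0.4 = 0.705 V.
Since V_DS = 6.24 V ≥ V_ov = 0.705 V, the device is in saturation.
I_D = ½ k_n V_ov² = 0.5 × 4.3 × 0.705² = 1.07 mA.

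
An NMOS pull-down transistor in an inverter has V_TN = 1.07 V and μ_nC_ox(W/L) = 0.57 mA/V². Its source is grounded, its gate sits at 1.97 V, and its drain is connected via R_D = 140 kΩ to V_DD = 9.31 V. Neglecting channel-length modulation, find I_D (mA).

V_GS = V_G = 1.97 V, so V_ov = 1.97 − 1.07 = 0.9 V.
Assume saturation: I_D = ½ k_n V_ov² = 0.5 × 0.57 × 0.9² = 0.231 mA, giving V_DS = V_DD − I_D R_D = 9.31 − 0.231 × 140 = -23 V.
But -23 V < V_ov = 0.9 V, so the device is actually in triode.
In triode I_D = k_n[V_ov V_DS − ½ V_DS²] and I_D = (V_DD − V_DS)/R_D. Equating: 39.9 V_DS² − 72.82 V_DS + 9.31 = 0, giving V_DS = 0.138 V (the root below V_ov).
I_D = (9.31 − 0.138) / 140 = 0.0655 mA.

I_D = 0.0655 mA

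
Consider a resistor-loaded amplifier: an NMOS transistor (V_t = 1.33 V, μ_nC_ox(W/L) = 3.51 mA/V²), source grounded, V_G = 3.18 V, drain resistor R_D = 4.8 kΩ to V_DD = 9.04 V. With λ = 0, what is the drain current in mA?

I_D = 1.82 mA

V_GS = V_G = 3.18 V, so V_ov = 3.18 − 1.33 = 1.85 V.
Assume saturation: I_D = ½ k_n V_ov² = 0.5 × 3.51 × 1.85² = 6.01 mA, giving V_DS = V_DD − I_D R_D = 9.04 − 6.01 × 4.8 = -19.8 V.
But -19.8 V < V_ov = 1.85 V, so the device is actually in triode.
In triode I_D = k_n[V_ov V_DS − ½ V_DS²] and I_D = (V_DD − V_DS)/R_D. Equating: 8.42 V_DS² − 32.17 V_DS + 9.04 = 0, giving V_DS = 0.305 V (the root below V_ov).
I_D = (9.04 − 0.305) / 4.8 = 1.82 mA.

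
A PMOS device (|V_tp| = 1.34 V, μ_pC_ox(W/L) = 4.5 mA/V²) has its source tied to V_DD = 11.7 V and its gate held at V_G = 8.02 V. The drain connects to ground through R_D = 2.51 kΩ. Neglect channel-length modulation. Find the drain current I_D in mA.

V_SG = V_DD − V_G = 11.7 − 8.02 = 3.68 V, so V_ov = 3.68 − 1.34 = 2.34 V.
Assume saturation: I_D = ½ k_p V_ov² = 0.5 × 4.5 × 2.34² = 12.3 mA, giving V_SD = V_DD − I_D R_D = 11.7 − 12.3 × 2.51 = -19.2 V.
But -19.2 V < V_ov = 2.34 V, so the device is actually in triode.
In triode I_D = k_p[V_ov V_SD − ½ V_SD²] and I_D = (V_DD − V_SD)/R_D. Equating: 5.65 V_SD² − 27.43 V_SD + 11.7 = 0, giving V_SD = 0.473 V (the root below V_ov).
I_D = (11.7 − 0.473) / 2.51 = 4.47 mA.

I_D = 4.47 mA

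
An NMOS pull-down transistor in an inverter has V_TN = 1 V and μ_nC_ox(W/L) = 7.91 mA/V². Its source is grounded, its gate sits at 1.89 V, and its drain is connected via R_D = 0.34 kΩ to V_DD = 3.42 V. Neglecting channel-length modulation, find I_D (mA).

I_D = 3.13 mA

V_GS = V_G = 1.89 V, so V_ov = 1.89 − 1 = 0.89 V.
Assume saturation: I_D = ½ k_n V_ov² = 0.5 × 7.91 × 0.89² = 3.13 mA, giving V_DS = V_DD − I_D R_D = 3.42 − 3.13 × 0.34 = 2.35 V.
V_DS = 2.35 V ≥ V_ov = 0.89 V, confirming saturation.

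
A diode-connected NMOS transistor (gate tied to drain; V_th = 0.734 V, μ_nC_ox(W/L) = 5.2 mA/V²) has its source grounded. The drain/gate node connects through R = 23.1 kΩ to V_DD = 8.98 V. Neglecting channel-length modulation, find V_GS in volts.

V_GS = 1.10 V

With gate tied to drain, V_GS = V_DS ≥ V_GS − V_th, so the device is in saturation.
KCL at the drain: ½ k_n (V_GS − V_th)² = (V_DD − V_GS)/R.
Let x = V_GS − 0.734. Then 60.1 x² + x − 8.246 = 0, giving x = 0.362 V (positive root), so V_GS = 1.1 V.
I_D = (V_DD − V_GS)/R = (8.98 − 1.1) / 23.1 = 0.341 mA.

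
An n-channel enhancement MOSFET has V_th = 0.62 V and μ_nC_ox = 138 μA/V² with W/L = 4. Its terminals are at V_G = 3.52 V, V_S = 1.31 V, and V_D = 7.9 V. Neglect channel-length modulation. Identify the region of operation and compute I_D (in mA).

V_GS = V_G − V_S = 3.52 − 1.31 = 2.21 V; V_DS = V_D − V_S = 7.9 − 1.31 = 6.59 V.
k_n = μ_nC_ox · (W/L) = 0.552 mA/V².
V_ov = V_GS − V_th = 2.21 − 0.62 = 1.59 V.
Since V_DS = 6.59 V ≥ V_ov = 1.59 V, the device is in saturation.
I_D = ½ k_n V_ov² = 0.5 × 0.552 × 1.59² = 0.698 mA.

Saturation; I_D = 0.698 mA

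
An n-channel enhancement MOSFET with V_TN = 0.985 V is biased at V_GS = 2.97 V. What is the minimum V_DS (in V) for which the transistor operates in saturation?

V_DS,sat = 1.99 V

The boundary between triode and saturation is V_DS = V_GS − V_TN = V_ov.
V_ov = 2.97 − 0.985 = 1.99 V.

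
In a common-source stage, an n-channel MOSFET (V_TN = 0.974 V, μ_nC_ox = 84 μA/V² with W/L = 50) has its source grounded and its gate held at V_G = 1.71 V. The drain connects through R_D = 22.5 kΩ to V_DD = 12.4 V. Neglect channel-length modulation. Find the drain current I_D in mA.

V_GS = V_G = 1.71 V, so V_ov = 1.71 − 0.974 = 0.736 V.
k_n = μ_nC_ox · (W/L) = 4.2 mA/V².
Assume saturation: I_D = ½ k_n V_ov² = 0.5 × 4.2 × 0.736² = 1.14 mA, giving V_DS = V_DD − I_D R_D = 12.4 − 1.14 × 22.5 = -13.2 V.
But -13.2 V < V_ov = 0.736 V, so the device is actually in triode.
In triode I_D = k_n[V_ov V_DS − ½ V_DS²] and I_D = (V_DD − V_DS)/R_D. Equating: 47.2 V_DS² − 70.55 V_DS + 12.4 = 0, giving V_DS = 0.203 V (the root below V_ov).
I_D = (12.4 − 0.203) / 22.5 = 0.542 mA.

I_D = 0.542 mA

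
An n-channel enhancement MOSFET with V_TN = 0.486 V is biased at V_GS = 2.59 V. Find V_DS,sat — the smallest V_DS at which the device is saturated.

V_DS,sat = 2.10 V

The boundary between triode and saturation is V_DS = V_GS − V_TN = V_ov.
V_ov = 2.59 − 0.486 = 2.1 V.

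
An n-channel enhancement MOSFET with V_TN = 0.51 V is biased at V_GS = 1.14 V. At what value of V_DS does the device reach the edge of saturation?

The boundary between triode and saturation is V_DS = V_GS − V_TN = V_ov.
V_ov = 1.14 − 0.51 = 0.63 V.

V_DS,sat = 0.630 V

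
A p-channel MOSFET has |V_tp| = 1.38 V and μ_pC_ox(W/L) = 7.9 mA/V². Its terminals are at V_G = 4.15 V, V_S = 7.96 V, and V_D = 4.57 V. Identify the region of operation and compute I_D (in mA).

Saturation; I_D = 23.3 mA

V_SG = V_S − V_G = 7.96 − 4.15 = 3.81 V; V_SD = V_S − V_D = 7.96 − 4.57 = 3.39 V.
V_ov = V_SG − |V_tp| = 3.81 − 1.38 = 2.43 V.
Since V_SD = 3.39 V ≥ V_ov = 2.43 V, the device is in saturation.
I_D = ½ k_p V_ov² = 0.5 × 7.9 × 2.43² = 23.3 mA.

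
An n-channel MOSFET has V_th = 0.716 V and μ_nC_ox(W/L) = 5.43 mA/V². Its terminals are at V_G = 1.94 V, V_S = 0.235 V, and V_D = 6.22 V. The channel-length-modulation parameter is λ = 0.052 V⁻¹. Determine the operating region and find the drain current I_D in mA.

V_GS = V_G − V_S = 1.94 − 0.235 = 1.71 V; V_DS = V_D − V_S = 6.22 − 0.235 = 5.98 V.
V_ov = V_GS − V_th = 1.71 − 0.716 = 0.989 V.
Since V_DS = 5.98 V ≥ V_ov = 0.989 V, the device is in saturation.
I_D = ½ k_n V_ov² (1 + λ V_DS) = 0.5 × 5.43 × 0.989² × (1 + 0.052 × 5.98) = 3.48 mA.

Saturation; I_D = 3.48 mA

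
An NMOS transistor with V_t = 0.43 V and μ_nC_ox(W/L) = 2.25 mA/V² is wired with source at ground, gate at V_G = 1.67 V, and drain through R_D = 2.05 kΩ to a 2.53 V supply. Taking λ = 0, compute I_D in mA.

I_D = 1.02 mA

V_GS = V_G = 1.67 V, so V_ov = 1.67 − 0.43 = 1.24 V.
Assume saturation: I_D = ½ k_n V_ov² = 0.5 × 2.25 × 1.24² = 1.73 mA, giving V_DS = V_DD − I_D R_D = 2.53 − 1.73 × 2.05 = -1.02 V.
But -1.02 V < V_ov = 1.24 V, so the device is actually in triode.
In triode I_D = k_n[V_ov V_DS − ½ V_DS²] and I_D = (V_DD − V_DS)/R_D. Equating: 2.31 V_DS² − 6.72 V_DS + 2.53 = 0, giving V_DS = 0.444 V (the root below V_ov).
I_D = (2.53 − 0.444) / 2.05 = 1.02 mA.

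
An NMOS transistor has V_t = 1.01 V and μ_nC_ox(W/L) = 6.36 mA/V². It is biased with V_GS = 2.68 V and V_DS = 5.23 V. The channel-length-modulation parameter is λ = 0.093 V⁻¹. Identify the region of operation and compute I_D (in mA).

V_ov = V_GS − V_t = 2.68 − 1.01 = 1.67 V.
Since V_DS = 5.23 V ≥ V_ov = 1.67 V, the device is in saturation.
I_D = ½ k_n V_ov² (1 + λ V_DS) = 0.5 × 6.36 × 1.67² × (1 + 0.093 × 5.23) = 13.2 mA.

Saturation; I_D = 13.2 mA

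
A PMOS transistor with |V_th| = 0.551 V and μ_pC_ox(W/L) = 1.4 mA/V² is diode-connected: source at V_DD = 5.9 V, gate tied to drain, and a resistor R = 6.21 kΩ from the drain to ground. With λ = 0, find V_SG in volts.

With gate tied to drain, V_SG = V_SD ≥ V_SG − |V_th|, so the device is in saturation.
KCL at the drain: ½ k_p (V_SG − |V_th|)² = (V_DD − V_SG)/R.
Let x = V_SG − 0.551. Then 4.35 x² + x − 5.349 = 0, giving x = 1 V (positive root), so V_SG = 1.55 V.
I_D = (V_DD − V_SG)/R = (5.9 − 1.55) / 6.21 = 0.7 mA.

V_SG = 1.55 V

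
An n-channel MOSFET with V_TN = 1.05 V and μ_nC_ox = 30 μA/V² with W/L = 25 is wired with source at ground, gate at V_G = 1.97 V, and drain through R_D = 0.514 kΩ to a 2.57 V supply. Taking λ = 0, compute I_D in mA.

I_D = 0.317 mA

V_GS = V_G = 1.97 V, so V_ov = 1.97 − 1.05 = 0.92 V.
k_n = μ_nC_ox · (W/L) = 0.75 mA/V².
Assume saturation: I_D = ½ k_n V_ov² = 0.5 × 0.75 × 0.92² = 0.317 mA, giving V_DS = V_DD − I_D R_D = 2.57 − 0.317 × 0.514 = 2.41 V.
V_DS = 2.41 V ≥ V_ov = 0.92 V, confirming saturation.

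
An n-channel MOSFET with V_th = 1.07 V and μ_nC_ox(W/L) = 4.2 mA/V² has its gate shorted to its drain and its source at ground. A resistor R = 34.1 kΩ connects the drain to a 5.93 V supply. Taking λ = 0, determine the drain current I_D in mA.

I_D = 0.135 mA

With gate tied to drain, V_GS = V_DS ≥ V_GS − V_th, so the device is in saturation.
KCL at the drain: ½ k_n (V_GS − V_th)² = (V_DD − V_GS)/R.
Let x = V_GS − 1.07. Then 71.6 x² + x − 4.86 = 0, giving x = 0.254 V (positive root), so V_GS = 1.32 V.
I_D = (V_DD − V_GS)/R = (5.93 − 1.32) / 34.1 = 0.135 mA.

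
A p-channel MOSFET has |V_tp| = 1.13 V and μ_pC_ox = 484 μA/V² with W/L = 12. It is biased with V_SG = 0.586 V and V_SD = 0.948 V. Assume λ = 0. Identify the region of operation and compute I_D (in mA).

Cutoff; I_D = 0 mA

V_SG = 0.586 V < |V_tp| = 1.13 V, so the transistor is in cutoff.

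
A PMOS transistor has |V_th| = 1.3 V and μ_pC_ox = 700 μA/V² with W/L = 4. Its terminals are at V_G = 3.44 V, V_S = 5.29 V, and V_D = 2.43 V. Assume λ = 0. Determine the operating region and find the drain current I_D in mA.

V_SG = V_S − V_G = 5.29 − 3.44 = 1.85 V; V_SD = V_S − V_D = 5.29 − 2.43 = 2.86 V.
k_p = μ_pC_ox · (W/L) = 2.8 mA/V².
V_ov = V_SG − |V_th| = 1.85 − 1.3 = 0.55 V.
Since V_SD = 2.86 V ≥ V_ov = 0.55 V, the device is in saturation.
I_D = ½ k_p V_ov² = 0.5 × 2.8 × 0.55² = 0.424 mA.

Saturation; I_D = 0.424 mA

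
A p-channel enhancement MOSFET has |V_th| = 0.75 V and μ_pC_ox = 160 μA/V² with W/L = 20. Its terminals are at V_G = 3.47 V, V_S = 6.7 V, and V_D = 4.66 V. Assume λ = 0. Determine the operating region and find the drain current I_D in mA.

Triode; I_D = 9.53 mA

V_SG = V_S − V_G = 6.7 − 3.47 = 3.23 V; V_SD = V_S − V_D = 6.7 − 4.66 = 2.04 V.
k_p = μ_pC_ox · (W/L) = 3.2 mA/V².
V_ov = V_SG − |V_th| = 3.23 − 0.75 = 2.48 V.
Since V_SD = 2.04 V < V_ov = 2.48 V, the device is in the triode region.
I_D = k_p [V_ov · V_SD − ½ V_SD²] = 3.2 × [2.48 × 2.04 − 0.5 × 2.04²] = 9.53 mA.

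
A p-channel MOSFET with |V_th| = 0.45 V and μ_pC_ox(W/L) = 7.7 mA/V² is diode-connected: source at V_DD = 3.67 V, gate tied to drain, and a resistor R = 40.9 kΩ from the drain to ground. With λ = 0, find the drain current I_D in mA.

With gate tied to drain, V_SG = V_SD ≥ V_SG − |V_th|, so the device is in saturation.
KCL at the drain: ½ k_p (V_SG − |V_th|)² = (V_DD − V_SG)/R.
Let x = V_SG − 0.45. Then 157 x² + x − 3.22 = 0, giving x = 0.14 V (positive root), so V_SG = 0.59 V.
I_D = (V_DD − V_SG)/R = (3.67 − 0.59) / 40.9 = 0.0753 mA.

I_D = 0.0753 mA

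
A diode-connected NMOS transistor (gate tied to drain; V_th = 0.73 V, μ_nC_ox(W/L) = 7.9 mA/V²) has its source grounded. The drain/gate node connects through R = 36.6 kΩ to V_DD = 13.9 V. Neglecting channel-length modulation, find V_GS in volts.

V_GS = 1.03 V

With gate tied to drain, V_GS = V_DS ≥ V_GS − V_th, so the device is in saturation.
KCL at the drain: ½ k_n (V_GS − V_th)² = (V_DD − V_GS)/R.
Let x = V_GS − 0.73. Then 145 x² + x − 13.17 = 0, giving x = 0.298 V (positive root), so V_GS = 1.03 V.
I_D = (V_DD − V_GS)/R = (13.9 − 1.03) / 36.6 = 0.352 mA.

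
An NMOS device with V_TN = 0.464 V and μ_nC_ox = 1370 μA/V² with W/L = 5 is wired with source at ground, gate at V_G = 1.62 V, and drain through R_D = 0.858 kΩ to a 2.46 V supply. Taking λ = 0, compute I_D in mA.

I_D = 2.44 mA

V_GS = V_G = 1.62 V, so V_ov = 1.62 − 0.464 = 1.16 V.
k_n = μ_nC_ox · (W/L) = 6.85 mA/V².
Assume saturation: I_D = ½ k_n V_ov² = 0.5 × 6.85 × 1.16² = 4.58 mA, giving V_DS = V_DD − I_D R_D = 2.46 − 4.58 × 0.858 = -1.47 V.
But -1.47 V < V_ov = 1.16 V, so the device is actually in triode.
In triode I_D = k_n[V_ov V_DS − ½ V_DS²] and I_D = (V_DD − V_DS)/R_D. Equating: 2.94 V_DS² − 7.794 V_DS + 2.46 = 0, giving V_DS = 0.366 V (the root below V_ov).
I_D = (2.46 − 0.366) / 0.858 = 2.44 mA.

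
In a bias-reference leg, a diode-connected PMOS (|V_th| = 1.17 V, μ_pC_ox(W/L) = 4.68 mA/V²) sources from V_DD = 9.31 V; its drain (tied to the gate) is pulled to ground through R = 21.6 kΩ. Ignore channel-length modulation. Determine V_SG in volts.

V_SG = 1.56 V

With gate tied to drain, V_SG = V_SD ≥ V_SG − |V_th|, so the device is in saturation.
KCL at the drain: ½ k_p (V_SG − |V_th|)² = (V_DD − V_SG)/R.
Let x = V_SG − 1.17. Then 50.5 x² + x − 8.14 = 0, giving x = 0.392 V (positive root), so V_SG = 1.56 V.
I_D = (V_DD − V_SG)/R = (9.31 − 1.56) / 21.6 = 0.359 mA.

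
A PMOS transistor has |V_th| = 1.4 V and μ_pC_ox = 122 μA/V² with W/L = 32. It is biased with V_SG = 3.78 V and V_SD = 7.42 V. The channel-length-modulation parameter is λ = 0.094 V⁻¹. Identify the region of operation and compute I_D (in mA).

k_p = μ_pC_ox · (W/L) = 3.904 mA/V².
V_ov = V_SG − |V_th| = 3.78 − 1.4 = 2.38 V.
Since V_SD = 7.42 V ≥ V_ov = 2.38 V, the device is in saturation.
I_D = ½ k_p V_ov² (1 + λ V_SD) = 0.5 × 3.904 × 2.38² × (1 + 0.094 × 7.42) = 18.8 mA.

Saturation; I_D = 18.8 mA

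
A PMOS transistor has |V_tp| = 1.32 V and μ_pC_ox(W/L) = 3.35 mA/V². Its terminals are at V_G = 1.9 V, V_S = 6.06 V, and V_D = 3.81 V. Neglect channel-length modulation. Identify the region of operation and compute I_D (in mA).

V_SG = V_S − V_G = 6.06 − 1.9 = 4.16 V; V_SD = V_S − V_D = 6.06 − 3.81 = 2.25 V.
V_ov = V_SG − |V_tp| = 4.16 − 1.32 = 2.84 V.
Since V_SD = 2.25 V < V_ov = 2.84 V, the device is in the triode region.
I_D = k_p [V_ov · V_SD − ½ V_SD²] = 3.35 × [2.84 × 2.25 − 0.5 × 2.25²] = 12.9 mA.

Triode; I_D = 12.9 mA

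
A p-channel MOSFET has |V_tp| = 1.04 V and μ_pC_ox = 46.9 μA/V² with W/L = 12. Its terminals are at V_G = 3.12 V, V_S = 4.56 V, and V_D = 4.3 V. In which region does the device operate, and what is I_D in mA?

V_SG = V_S − V_G = 4.56 − 3.12 = 1.44 V; V_SD = V_S − V_D = 4.56 − 4.3 = 0.26 V.
k_p = μ_pC_ox · (W/L) = 0.5628 mA/V².
V_ov = V_SG − |V_tp| = 1.44 − 1.04 = 0.4 V.
Since V_SD = 0.26 V < V_ov = 0.4 V, the device is in the triode region.
I_D = k_p [V_ov · V_SD − ½ V_SD²] = 0.5628 × [0.4 × 0.26 − 0.5 × 0.26²] = 0.0395 mA.

Triode; I_D = 0.0395 mA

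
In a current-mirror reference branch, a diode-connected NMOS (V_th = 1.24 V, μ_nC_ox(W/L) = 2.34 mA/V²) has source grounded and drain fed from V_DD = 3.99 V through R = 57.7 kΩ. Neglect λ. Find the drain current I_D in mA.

With gate tied to drain, V_GS = V_DS ≥ V_GS − V_th, so the device is in saturation.
KCL at the drain: ½ k_n (V_GS − V_th)² = (V_DD − V_GS)/R.
Let x = V_GS − 1.24. Then 67.5 x² + x − 2.75 = 0, giving x = 0.195 V (positive root), so V_GS = 1.43 V.
I_D = (V_DD − V_GS)/R = (3.99 − 1.43) / 57.7 = 0.0443 mA.

I_D = 0.0443 mA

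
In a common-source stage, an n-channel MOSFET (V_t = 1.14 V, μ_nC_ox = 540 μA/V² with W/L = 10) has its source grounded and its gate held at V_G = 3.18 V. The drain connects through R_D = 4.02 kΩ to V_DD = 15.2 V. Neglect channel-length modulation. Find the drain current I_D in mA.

I_D = 3.69 mA

V_GS = V_G = 3.18 V, so V_ov = 3.18 − 1.14 = 2.04 V.
k_n = μ_nC_ox · (W/L) = 5.4 mA/V².
Assume saturation: I_D = ½ k_n V_ov² = 0.5 × 5.4 × 2.04² = 11.2 mA, giving V_DS = V_DD − I_D R_D = 15.2 − 11.2 × 4.02 = -30 V.
But -30 V < V_ov = 2.04 V, so the device is actually in triode.
In triode I_D = k_n[V_ov V_DS − ½ V_DS²] and I_D = (V_DD − V_DS)/R_D. Equating: 10.9 V_DS² − 45.28 V_DS + 15.2 = 0, giving V_DS = 0.368 V (the root below V_ov).
I_D = (15.2 − 0.368) / 4.02 = 3.69 mA.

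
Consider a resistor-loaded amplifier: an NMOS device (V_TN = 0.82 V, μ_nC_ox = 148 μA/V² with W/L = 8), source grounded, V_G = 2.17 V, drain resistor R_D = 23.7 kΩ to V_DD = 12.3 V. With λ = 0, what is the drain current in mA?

I_D = 0.504 mA

V_GS = V_G = 2.17 V, so V_ov = 2.17 − 0.82 = 1.35 V.
k_n = μ_nC_ox · (W/L) = 1.184 mA/V².
Assume saturation: I_D = ½ k_n V_ov² = 0.5 × 1.184 × 1.35² = 1.08 mA, giving V_DS = V_DD − I_D R_D = 12.3 − 1.08 × 23.7 = -13.3 V.
But -13.3 V < V_ov = 1.35 V, so the device is actually in triode.
In triode I_D = k_n[V_ov V_DS − ½ V_DS²] and I_D = (V_DD − V_DS)/R_D. Equating: 14 V_DS² − 38.88 V_DS + 12.3 = 0, giving V_DS = 0.364 V (the root below V_ov).
I_D = (12.3 − 0.364) / 23.7 = 0.504 mA.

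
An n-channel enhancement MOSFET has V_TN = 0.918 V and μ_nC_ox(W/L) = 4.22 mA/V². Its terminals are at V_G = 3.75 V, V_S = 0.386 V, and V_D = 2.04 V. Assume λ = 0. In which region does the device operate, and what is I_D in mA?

V_GS = V_G − V_S = 3.75 − 0.386 = 3.36 V; V_DS = V_D − V_S = 2.04 − 0.386 = 1.65 V.
V_ov = V_GS − V_TN = 3.36 − 0.918 = 2.45 V.
Since V_DS = 1.65 V < V_ov = 2.45 V, the device is in the triode region.
I_D = k_n [V_ov · V_DS − ½ V_DS²] = 4.22 × [2.45 × 1.65 − 0.5 × 1.65²] = 11.3 mA.

Triode; I_D = 11.3 mA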